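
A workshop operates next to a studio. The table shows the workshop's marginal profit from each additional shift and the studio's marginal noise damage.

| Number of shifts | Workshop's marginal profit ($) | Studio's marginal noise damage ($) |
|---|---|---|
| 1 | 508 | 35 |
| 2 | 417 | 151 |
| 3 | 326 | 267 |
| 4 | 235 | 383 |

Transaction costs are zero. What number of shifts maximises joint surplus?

Bargaining reaches the level where marginal profit last exceeds marginal noise damage.
That holds through level 3 (326 ≥ 267) but not at 4 (235 < 383).

3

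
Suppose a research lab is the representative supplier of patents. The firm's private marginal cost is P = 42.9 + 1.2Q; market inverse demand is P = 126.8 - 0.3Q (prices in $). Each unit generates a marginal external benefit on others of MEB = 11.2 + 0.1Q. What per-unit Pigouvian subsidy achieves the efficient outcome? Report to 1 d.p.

subsidy = $18.0 per unit

Social marginal cost = private MC − MEB = 31.7 + 1.1Q.
Set SMC = demand: 31.7 + 1.1Q = 126.8 - 0.3Q → Q* = 67.9286.
The Pigouvian subsidy equals MEB at Q*: 11.2 + 0.1×67.9286 = 17.9929.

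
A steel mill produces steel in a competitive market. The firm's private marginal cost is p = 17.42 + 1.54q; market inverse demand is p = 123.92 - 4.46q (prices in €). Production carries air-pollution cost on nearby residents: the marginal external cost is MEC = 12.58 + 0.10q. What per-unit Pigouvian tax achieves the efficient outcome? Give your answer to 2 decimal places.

tax = €14.12 per unit

Social marginal cost = private MC + MEC = 30.00 + 1.64q.
Set SMC = demand: 30.00 + 1.64q = 123.92 - 4.46q → q* = 15.3967.
The Pigouvian tax equals MEC at q*: 12.58 + 0.10×15.3967 = 14.1197.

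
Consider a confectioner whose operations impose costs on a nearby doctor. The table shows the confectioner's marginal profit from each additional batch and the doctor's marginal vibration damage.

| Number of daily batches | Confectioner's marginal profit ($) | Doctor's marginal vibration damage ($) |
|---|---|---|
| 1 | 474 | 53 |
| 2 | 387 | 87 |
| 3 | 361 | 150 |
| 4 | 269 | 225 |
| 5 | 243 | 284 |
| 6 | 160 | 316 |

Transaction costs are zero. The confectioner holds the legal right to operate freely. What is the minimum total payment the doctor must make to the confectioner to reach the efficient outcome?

Left alone the confectioner would choose level 6 (marginal profit stays positive).
Efficient level: k* = 4 (marginal profit ≥ marginal vibration damage through 4).
The doctor must at least cover the confectioner's forgone profit from cutting 6→4: 243 + 160 = 403.

$403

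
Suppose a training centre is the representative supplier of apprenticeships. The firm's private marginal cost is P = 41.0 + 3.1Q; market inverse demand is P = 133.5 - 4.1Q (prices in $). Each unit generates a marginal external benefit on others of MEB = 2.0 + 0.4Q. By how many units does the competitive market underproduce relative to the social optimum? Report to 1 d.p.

1.0 units

Market equilibrium (private): 41.0 + 3.1Q = 133.5 - 4.1Q → Q_m = 12.8472.
Social marginal cost = private MC − MEB = 39.0 + 2.7Q.
Set SMC = demand: 39.0 + 2.7Q = 133.5 - 4.1Q → Q* = 13.8971.
Gap = |12.8472 − 13.8971| = 1.0499.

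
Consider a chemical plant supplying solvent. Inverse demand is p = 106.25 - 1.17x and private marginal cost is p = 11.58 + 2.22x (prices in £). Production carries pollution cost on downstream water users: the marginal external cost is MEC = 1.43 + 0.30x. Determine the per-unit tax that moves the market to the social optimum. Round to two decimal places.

tax = £9.01 per unit

Social marginal cost = private MC + MEC = 13.01 + 2.52x.
Set SMC = demand: 13.01 + 2.52x = 106.25 - 1.17x → x* = 25.2683.
The Pigouvian tax equals MEC at x*: 1.43 + 0.30×25.2683 = 9.0105.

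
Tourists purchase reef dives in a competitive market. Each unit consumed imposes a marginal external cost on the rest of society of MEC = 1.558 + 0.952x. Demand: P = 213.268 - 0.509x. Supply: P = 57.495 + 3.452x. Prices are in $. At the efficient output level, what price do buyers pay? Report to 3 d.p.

Social marginal benefit = demand − MEC = 211.710 - 1.461x.
Set SMB = MC: 211.710 - 1.461x = 57.495 + 3.452x → x* = 31.3892.
Consumer price on the demand curve at x*: 213.268 − 0.509×31.3892 = 197.2909.

P = $197.291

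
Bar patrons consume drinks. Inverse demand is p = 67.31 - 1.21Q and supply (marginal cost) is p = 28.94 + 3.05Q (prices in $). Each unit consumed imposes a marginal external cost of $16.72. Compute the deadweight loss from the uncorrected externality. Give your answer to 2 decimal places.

Market equilibrium (private): 28.94 + 3.05Q = 67.31 - 1.21Q → Q_m = 9.0070.
Social marginal benefit = demand − MEC = 50.59 - 1.21Q.
Set SMB = MC: 50.59 - 1.21Q = 28.94 + 3.05Q → Q* = 5.0822.
The welfare-loss triangle has base |Q_m − Q*| and height MEC(Q_m) (the vertical gap between SMB and MC is zero at Q* and MEC at Q_m).
DWL = ½ × 3.9248 × 16.7200 = 32.8113.

DWL = $32.81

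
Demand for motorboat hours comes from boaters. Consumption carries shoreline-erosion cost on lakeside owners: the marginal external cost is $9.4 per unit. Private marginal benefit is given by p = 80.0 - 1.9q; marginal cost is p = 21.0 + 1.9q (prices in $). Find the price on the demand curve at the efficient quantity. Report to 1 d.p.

Social marginal benefit = demand − MEC = 70.6 - 1.9q.
Set SMB = MC: 70.6 - 1.9q = 21.0 + 1.9q → q* = 13.0526.
Consumer price on the demand curve at q*: 80.0 − 1.9×13.0526 = 55.2001.

P = $55.2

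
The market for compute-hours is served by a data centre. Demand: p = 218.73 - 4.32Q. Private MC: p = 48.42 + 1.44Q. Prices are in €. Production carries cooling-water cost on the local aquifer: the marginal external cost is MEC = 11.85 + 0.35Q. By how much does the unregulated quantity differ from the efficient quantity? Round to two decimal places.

3.63 units

Market equilibrium (private): 48.42 + 1.44Q = 218.73 - 4.32Q → Q_m = 29.5677.
Social marginal cost = private MC + MEC = 60.27 + 1.79Q.
Set SMC = demand: 60.27 + 1.79Q = 218.73 - 4.32Q → Q* = 25.9345.
Gap = |29.5677 − 25.9345| = 3.6332.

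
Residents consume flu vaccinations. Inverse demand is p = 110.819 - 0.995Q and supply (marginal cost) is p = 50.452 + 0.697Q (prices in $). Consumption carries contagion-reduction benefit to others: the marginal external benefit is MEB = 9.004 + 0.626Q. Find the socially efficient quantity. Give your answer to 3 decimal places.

Social marginal benefit = demand + MEB = 119.823 - 0.369Q.
Set SMB = MC: 119.823 - 0.369Q = 50.452 + 0.697Q → Q* = 65.0760.

Q* = 65.076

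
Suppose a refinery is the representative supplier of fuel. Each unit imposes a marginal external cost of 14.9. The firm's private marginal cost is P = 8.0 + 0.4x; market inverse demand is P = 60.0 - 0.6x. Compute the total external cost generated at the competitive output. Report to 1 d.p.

774.8

Market equilibrium (private): 8.0 + 0.4x = 60.0 - 0.6x → x_m = 52.0000.
Total external cost = MEC × x_m = 14.9 × 52.0000 = 774.8000.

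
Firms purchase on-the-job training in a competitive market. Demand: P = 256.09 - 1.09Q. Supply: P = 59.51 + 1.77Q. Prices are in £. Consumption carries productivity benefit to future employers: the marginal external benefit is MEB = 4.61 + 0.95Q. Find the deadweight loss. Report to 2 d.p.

Market equilibrium (private): 59.51 + 1.77Q = 256.09 - 1.09Q → Q_m = 68.7343.
Social marginal benefit = demand + MEB = 260.70 - 0.14Q.
Set SMB = MC: 260.70 - 0.14Q = 59.51 + 1.77Q → Q* = 105.3351.
The welfare-loss triangle has base |Q_m − Q*| and height MEB(Q_m) (the vertical gap between SMB and MC is zero at Q* and MEB at Q_m).
DWL = ½ × 36.6008 × 69.9076 = 1279.3370.

DWL = £1279.34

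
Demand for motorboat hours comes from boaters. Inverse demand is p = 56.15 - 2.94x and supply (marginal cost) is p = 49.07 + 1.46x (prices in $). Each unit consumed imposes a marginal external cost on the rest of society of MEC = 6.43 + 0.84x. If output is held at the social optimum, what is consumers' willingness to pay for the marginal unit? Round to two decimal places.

P = $55.79

Social marginal benefit = demand − MEC = 49.72 - 3.78x.
Set SMB = MC: 49.72 - 3.78x = 49.07 + 1.46x → x* = 0.1240.
Consumer price on the demand curve at x*: 56.15 − 2.94×0.1240 = 55.7854.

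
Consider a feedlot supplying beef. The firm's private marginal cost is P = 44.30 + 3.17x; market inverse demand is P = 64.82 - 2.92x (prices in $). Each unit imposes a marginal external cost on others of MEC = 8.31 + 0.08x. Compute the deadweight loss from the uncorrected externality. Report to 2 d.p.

Market equilibrium (private): 44.30 + 3.17x = 64.82 - 2.92x → x_m = 3.3695.
Social marginal cost = private MC + MEC = 52.61 + 3.25x.
Set SMC = demand: 52.61 + 3.25x = 64.82 - 2.92x → x* = 1.9789.
The welfare-loss triangle has base |x_m − x*| and height MEC(x_m) (the vertical gap between SMC and demand is zero at x* and MEC at x_m).
DWL = ½ × 1.3906 × 8.5796 = 5.9654.

DWL = $5.97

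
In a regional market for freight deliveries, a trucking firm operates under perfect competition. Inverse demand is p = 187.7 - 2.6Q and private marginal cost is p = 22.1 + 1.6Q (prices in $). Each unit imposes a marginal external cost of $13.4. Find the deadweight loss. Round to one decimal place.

Market equilibrium (private): 22.1 + 1.6Q = 187.7 - 2.6Q → Q_m = 39.4286.
Social marginal cost = private MC + MEC = 35.5 + 1.6Q.
Set SMC = demand: 35.5 + 1.6Q = 187.7 - 2.6Q → Q* = 36.2381.
The loss is the area between SMC and demand from Q* to Q_m; with linear curves that's a triangle of height MEC(Q_m).
DWL = ½ × 3.1905 × 13.4000 = 21.3764.

DWL = $21.4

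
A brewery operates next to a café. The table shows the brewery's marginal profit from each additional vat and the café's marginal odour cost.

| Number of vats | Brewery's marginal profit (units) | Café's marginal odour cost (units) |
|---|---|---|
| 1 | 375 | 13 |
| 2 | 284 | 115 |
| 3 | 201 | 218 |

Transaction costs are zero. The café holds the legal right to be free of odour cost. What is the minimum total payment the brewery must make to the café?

Efficient level: marginal profit ≥ marginal odour cost through level 2, so k* = 2.
With the café holding the right, the brewery must at least compensate total damage at k*: 13 + 115 = 128.

128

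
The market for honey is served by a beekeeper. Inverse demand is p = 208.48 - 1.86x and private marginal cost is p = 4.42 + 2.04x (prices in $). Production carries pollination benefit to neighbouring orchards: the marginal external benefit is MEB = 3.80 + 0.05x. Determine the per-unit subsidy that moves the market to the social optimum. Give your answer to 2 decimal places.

subsidy = $6.50 per unit

Social marginal cost = private MC − MEB = 0.62 + 1.99x.
Set SMC = demand: 0.62 + 1.99x = 208.48 - 1.86x → x* = 53.9896.
The Pigouvian subsidy equals MEB at x*: 3.80 + 0.05×53.9896 = 6.4995.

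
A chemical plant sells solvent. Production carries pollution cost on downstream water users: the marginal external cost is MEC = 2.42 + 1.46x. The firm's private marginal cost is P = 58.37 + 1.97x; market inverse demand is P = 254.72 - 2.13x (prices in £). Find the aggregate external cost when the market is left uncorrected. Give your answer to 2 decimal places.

£1790.13

Market equilibrium (private): 58.37 + 1.97x = 254.72 - 2.13x → x_m = 47.8902.
Total external cost = ∫₀^{x_m} (2.42 + 1.46x) dx = 2.42×47.8902 + ½×1.46×47.8902² = 1790.1283.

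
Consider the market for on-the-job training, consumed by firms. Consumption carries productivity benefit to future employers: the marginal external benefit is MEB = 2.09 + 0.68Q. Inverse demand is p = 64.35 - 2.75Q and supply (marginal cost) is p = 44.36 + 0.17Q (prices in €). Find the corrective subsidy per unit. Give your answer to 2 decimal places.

subsidy = €8.79 per unit

Social marginal benefit = demand + MEB = 66.44 - 2.07Q.
Set SMB = MC: 66.44 - 2.07Q = 44.36 + 0.17Q → Q* = 9.8571.
The Pigouvian subsidy equals MEB at Q*: 2.09 + 0.68×9.8571 = 8.7928.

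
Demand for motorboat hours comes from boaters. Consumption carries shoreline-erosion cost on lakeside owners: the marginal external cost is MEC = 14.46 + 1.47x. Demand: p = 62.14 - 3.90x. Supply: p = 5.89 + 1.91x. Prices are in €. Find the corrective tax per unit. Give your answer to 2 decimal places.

Social marginal benefit = demand − MEC = 47.68 - 5.37x.
Set SMB = MC: 47.68 - 5.37x = 5.89 + 1.91x → x* = 5.7404.
The Pigouvian tax equals MEC at x*: 14.46 + 1.47×5.7404 = 22.8984.

tax = €22.90 per unit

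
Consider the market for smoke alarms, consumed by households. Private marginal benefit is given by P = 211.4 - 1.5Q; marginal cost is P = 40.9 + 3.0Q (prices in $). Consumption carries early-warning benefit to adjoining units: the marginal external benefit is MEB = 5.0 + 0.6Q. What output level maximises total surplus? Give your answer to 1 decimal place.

Q* = 45.0

Social marginal benefit = demand + MEB = 216.4 - 0.9Q.
Set SMB = MC: 216.4 - 0.9Q = 40.9 + 3.0Q → Q* = 45.0000.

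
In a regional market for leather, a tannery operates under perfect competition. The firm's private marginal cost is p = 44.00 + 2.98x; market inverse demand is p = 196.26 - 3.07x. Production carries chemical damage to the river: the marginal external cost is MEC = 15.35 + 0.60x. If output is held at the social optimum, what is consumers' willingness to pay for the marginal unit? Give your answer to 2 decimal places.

P = 133.05

Social marginal cost = private MC + MEC = 59.35 + 3.58x.
Set SMC = demand: 59.35 + 3.58x = 196.26 - 3.07x → x* = 20.5880.
Consumer price on the demand curve at x*: 196.26 − 3.07×20.5880 = 133.0548.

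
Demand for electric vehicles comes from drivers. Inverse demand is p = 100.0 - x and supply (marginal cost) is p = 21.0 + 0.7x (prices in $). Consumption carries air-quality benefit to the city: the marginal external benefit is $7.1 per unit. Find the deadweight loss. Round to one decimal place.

Market equilibrium (private): 21.0 + 0.7x = 100.0 - x → x_m = 46.4706.
Social marginal benefit = demand + MEB = 107.1 - x.
Set SMB = MC: 107.1 - x = 21.0 + 0.7x → x* = 50.6471.
The loss is the area between SMB and MC from x* to x_m; with linear curves that's a triangle of height MEB(x_m).
DWL = ½ × 4.1765 × 7.1000 = 14.8266.

DWL = $14.8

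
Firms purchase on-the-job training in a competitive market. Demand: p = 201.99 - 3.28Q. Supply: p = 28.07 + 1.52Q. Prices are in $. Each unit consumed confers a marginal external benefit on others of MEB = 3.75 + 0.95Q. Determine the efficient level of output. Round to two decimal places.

Q* = 46.15

Social marginal benefit = demand + MEB = 205.74 - 2.33Q.
Set SMB = MC: 205.74 - 2.33Q = 28.07 + 1.52Q → Q* = 46.1481.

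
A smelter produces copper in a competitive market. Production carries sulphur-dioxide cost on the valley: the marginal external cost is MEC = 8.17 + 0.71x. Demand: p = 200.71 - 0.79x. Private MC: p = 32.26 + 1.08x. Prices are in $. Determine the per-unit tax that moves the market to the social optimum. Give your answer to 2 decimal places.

tax = $52.28 per unit

Social marginal cost = private MC + MEC = 40.43 + 1.79x.
Set SMC = demand: 40.43 + 1.79x = 200.71 - 0.79x → x* = 62.1240.
The Pigouvian tax equals MEC at x*: 8.17 + 0.71×62.1240 = 52.2780.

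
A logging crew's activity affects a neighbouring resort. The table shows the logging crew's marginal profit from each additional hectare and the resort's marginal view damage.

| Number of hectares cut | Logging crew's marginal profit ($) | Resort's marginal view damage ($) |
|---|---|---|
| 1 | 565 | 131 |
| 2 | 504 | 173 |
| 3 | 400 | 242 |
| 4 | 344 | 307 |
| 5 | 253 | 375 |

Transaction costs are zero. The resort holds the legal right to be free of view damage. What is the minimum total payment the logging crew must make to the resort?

$853

Efficient level: marginal profit ≥ marginal view damage through level 4, so k* = 4.
With the resort holding the right, the logging crew must at least compensate total damage at k*: 131 + 173 + 242 + 307 = 853.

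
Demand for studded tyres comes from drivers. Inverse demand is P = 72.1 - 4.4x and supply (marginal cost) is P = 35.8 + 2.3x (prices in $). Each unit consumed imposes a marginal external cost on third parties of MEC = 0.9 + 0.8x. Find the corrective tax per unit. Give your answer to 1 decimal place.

tax = $4.7 per unit

Social marginal benefit = demand − MEC = 71.2 - 5.2x.
Set SMB = MC: 71.2 - 5.2x = 35.8 + 2.3x → x* = 4.7200.
The Pigouvian tax equals MEC at x*: 0.9 + 0.8×4.7200 = 4.6760.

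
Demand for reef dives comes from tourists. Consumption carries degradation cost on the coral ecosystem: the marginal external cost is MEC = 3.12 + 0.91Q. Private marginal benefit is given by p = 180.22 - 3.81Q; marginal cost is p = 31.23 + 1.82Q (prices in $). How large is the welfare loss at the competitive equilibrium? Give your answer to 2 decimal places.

DWL = $56.57

Market equilibrium (private): 31.23 + 1.82Q = 180.22 - 3.81Q → Q_m = 26.4636.
Social marginal benefit = demand − MEC = 177.10 - 4.72Q.
Set SMB = MC: 177.10 - 4.72Q = 31.23 + 1.82Q → Q* = 22.3043.
Between Q* and Q_m the wedge MC − SMB runs linearly from 0 to MEC(Q_m), so the loss is a triangle.
DWL = ½ × 4.1593 × 27.2019 = 56.5704.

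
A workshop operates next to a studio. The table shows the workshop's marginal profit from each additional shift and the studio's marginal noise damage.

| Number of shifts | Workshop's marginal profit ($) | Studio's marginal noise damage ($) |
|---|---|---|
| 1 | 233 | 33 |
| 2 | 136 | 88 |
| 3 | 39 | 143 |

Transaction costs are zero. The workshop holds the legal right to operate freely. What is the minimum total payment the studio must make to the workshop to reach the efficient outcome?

Left alone the workshop would choose level 3 (marginal profit stays positive).
Efficient level: k* = 2 (marginal profit ≥ marginal noise damage through 2).
The studio must at least cover the workshop's forgone profit from cutting 3→2: 39 = 39.

$39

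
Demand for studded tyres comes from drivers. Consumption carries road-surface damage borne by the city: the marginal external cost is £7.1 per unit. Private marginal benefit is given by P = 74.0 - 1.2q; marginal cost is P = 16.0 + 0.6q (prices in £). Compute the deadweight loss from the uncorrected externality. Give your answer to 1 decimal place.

Market equilibrium (private): 16.0 + 0.6q = 74.0 - 1.2q → q_m = 32.2222.
Social marginal benefit = demand − MEC = 66.9 - 1.2q.
Set SMB = MC: 66.9 - 1.2q = 16.0 + 0.6q → q* = 28.2778.
The loss is the area between SMB and MC from q* to q_m; with linear curves that's a triangle of height MEC(q_m).
DWL = ½ × 3.9444 × 7.1000 = 14.0026.

DWL = £14.0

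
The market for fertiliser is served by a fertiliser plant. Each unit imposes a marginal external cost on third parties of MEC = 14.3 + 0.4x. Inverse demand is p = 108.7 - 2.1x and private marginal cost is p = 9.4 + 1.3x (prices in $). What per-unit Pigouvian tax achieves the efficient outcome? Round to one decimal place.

tax = $23.2 per unit

Social marginal cost = private MC + MEC = 23.7 + 1.7x.
Set SMC = demand: 23.7 + 1.7x = 108.7 - 2.1x → x* = 22.3684.
The Pigouvian tax equals MEC at x*: 14.3 + 0.4×22.3684 = 23.2474.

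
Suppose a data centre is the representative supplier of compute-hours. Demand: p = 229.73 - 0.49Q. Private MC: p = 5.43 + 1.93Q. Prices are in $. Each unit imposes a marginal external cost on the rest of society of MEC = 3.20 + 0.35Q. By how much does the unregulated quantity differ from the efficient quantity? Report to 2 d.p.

12.87 units

Market equilibrium (private): 5.43 + 1.93Q = 229.73 - 0.49Q → Q_m = 92.6860.
Social marginal cost = private MC + MEC = 8.63 + 2.28Q.
Set SMC = demand: 8.63 + 2.28Q = 229.73 - 0.49Q → Q* = 79.8195.
Gap = |92.6860 − 79.8195| = 12.8665.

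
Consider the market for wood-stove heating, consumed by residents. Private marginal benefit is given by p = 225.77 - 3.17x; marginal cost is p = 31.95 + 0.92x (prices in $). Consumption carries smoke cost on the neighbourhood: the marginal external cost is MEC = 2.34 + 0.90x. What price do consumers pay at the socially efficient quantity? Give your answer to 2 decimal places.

P = $104.13

Social marginal benefit = demand − MEC = 223.43 - 4.07x.
Set SMB = MC: 223.43 - 4.07x = 31.95 + 0.92x → x* = 38.3727.
Consumer price on the demand curve at x*: 225.77 − 3.17×38.3727 = 104.1285.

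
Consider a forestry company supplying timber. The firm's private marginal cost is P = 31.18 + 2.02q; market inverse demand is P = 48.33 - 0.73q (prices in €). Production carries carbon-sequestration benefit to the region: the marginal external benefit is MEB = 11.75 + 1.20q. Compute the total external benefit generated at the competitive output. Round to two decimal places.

Market equilibrium (private): 31.18 + 2.02q = 48.33 - 0.73q → q_m = 6.2364.
Total external benefit = ∫₀^{q_m} (11.75 + 1.20q) dq = 11.75×6.2364 + ½×1.20×6.2364² = 96.6133.

€96.61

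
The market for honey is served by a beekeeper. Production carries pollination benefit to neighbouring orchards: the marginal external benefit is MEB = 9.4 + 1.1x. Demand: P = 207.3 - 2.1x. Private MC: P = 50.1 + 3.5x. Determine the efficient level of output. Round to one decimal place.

Social marginal cost = private MC − MEB = 40.7 + 2.4x.
Set SMC = demand: 40.7 + 2.4x = 207.3 - 2.1x → x* = 37.0222.

x* = 37.0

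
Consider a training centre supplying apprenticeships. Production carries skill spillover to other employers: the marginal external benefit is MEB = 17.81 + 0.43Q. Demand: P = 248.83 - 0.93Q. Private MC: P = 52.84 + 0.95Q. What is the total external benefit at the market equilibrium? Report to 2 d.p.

Market equilibrium (private): 52.84 + 0.95Q = 248.83 - 0.93Q → Q_m = 104.2500.
Total external benefit = ∫₀^{Q_m} (17.81 + 0.43Q) dQ = 17.81×104.2500 + ½×0.43×104.2500² = 4193.3259.

4193.33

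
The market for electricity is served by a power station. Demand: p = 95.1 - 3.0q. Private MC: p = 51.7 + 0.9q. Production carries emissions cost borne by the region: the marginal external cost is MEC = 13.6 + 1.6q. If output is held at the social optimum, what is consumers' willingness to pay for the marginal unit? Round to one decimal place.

P = 78.8

Social marginal cost = private MC + MEC = 65.3 + 2.5q.
Set SMC = demand: 65.3 + 2.5q = 95.1 - 3.0q → q* = 5.4182.
Consumer price on the demand curve at q*: 95.1 − 3.0×5.4182 = 78.8454.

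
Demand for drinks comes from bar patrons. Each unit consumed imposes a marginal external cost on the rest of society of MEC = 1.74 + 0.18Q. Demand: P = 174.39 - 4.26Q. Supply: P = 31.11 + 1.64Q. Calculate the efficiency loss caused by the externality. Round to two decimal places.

DWL = 3.07

Market equilibrium (private): 31.11 + 1.64Q = 174.39 - 4.26Q → Q_m = 24.2847.
Social marginal benefit = demand − MEC = 172.65 - 4.44Q.
Set SMB = MC: 172.65 - 4.44Q = 31.11 + 1.64Q → Q* = 23.2796.
The loss is the area between SMB and MC from Q* to Q_m; with linear curves that's a triangle of height MEC(Q_m).
DWL = ½ × 1.0051 × 6.1113 = 3.0712.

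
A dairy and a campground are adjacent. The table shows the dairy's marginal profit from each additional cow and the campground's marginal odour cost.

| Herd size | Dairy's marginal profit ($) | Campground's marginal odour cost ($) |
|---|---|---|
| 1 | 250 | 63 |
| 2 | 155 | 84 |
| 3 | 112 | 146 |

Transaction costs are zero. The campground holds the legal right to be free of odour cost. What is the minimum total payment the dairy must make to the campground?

Efficient level: marginal profit ≥ marginal odour cost through level 2, so k* = 2.
With the campground holding the right, the dairy must at least compensate total damage at k*: 63 + 84 = 147.

$147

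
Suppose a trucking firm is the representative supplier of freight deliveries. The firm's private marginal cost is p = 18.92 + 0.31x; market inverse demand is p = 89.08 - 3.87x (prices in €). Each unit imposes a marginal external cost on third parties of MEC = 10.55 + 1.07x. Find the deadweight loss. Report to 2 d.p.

Market equilibrium (private): 18.92 + 0.31x = 89.08 - 3.87x → x_m = 16.7847.
Social marginal cost = private MC + MEC = 29.47 + 1.38x.
Set SMC = demand: 29.47 + 1.38x = 89.08 - 3.87x → x* = 11.3543.
Height of the DWL triangle at x_m is SMC(x_m) − demand(x_m) = MEC(x_m) = 28.5096.
DWL = ½ × 5.4304 × 28.5096 = 77.4093.

DWL = €77.41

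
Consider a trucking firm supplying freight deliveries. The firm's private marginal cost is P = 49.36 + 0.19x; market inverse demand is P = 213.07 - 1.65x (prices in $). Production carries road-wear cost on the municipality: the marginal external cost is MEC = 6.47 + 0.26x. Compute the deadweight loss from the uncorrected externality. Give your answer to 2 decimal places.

DWL = $208.65

Market equilibrium (private): 49.36 + 0.19x = 213.07 - 1.65x → x_m = 88.9728.
Social marginal cost = private MC + MEC = 55.83 + 0.45x.
Set SMC = demand: 55.83 + 0.45x = 213.07 - 1.65x → x* = 74.8762.
Between x* and x_m the wedge SMC − demand runs linearly from 0 to MEC(x_m), so the loss is a triangle.
DWL = ½ × 14.0966 × 29.6029 = 208.6501.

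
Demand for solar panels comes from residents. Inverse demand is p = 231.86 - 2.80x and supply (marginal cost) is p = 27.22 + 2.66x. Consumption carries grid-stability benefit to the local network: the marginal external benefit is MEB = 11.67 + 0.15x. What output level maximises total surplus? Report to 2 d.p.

x* = 40.74

Social marginal benefit = demand + MEB = 243.53 - 2.65x.
Set SMB = MC: 243.53 - 2.65x = 27.22 + 2.66x → x* = 40.7363.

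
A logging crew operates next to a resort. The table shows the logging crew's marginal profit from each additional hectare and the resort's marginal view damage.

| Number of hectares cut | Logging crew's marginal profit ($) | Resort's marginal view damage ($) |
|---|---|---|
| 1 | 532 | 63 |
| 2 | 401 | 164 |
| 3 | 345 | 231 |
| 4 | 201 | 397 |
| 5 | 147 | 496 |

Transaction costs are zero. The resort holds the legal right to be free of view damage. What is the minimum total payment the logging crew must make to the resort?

$458

Efficient level: marginal profit ≥ marginal view damage through level 3, so k* = 3.
With the resort holding the right, the logging crew must at least compensate total damage at k*: 63 + 164 + 231 = 458.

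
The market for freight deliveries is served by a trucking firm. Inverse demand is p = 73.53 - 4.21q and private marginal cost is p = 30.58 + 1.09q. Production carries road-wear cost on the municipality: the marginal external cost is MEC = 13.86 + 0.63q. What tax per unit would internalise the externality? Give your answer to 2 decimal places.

tax = 16.95 per unit

Social marginal cost = private MC + MEC = 44.44 + 1.72q.
Set SMC = demand: 44.44 + 1.72q = 73.53 - 4.21q → q* = 4.9056.
The Pigouvian tax equals MEC at q*: 13.86 + 0.63×4.9056 = 16.9505.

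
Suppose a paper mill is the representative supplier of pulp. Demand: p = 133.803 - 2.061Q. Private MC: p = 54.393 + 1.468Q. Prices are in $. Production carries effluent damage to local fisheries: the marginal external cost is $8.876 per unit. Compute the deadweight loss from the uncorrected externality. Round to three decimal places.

Market equilibrium (private): 54.393 + 1.468Q = 133.803 - 2.061Q → Q_m = 22.5021.
Social marginal cost = private MC + MEC = 63.269 + 1.468Q.
Set SMC = demand: 63.269 + 1.468Q = 133.803 - 2.061Q → Q* = 19.9870.
Height of the DWL triangle at Q_m is SMC(Q_m) − demand(Q_m) = MEC(Q_m) = 8.8760.
DWL = ½ × 2.5151 × 8.8760 = 11.1620.

DWL = $11.162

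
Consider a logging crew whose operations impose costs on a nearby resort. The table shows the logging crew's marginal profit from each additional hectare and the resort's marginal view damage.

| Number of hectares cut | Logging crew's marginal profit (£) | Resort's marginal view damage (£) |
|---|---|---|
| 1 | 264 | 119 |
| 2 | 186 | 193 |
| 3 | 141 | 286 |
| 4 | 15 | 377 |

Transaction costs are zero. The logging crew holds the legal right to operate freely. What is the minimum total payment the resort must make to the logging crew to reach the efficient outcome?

£342

Left alone the logging crew would choose level 4 (marginal profit stays positive).
Efficient level: k* = 1 (marginal profit ≥ marginal view damage through 1).
The resort must at least cover the logging crew's forgone profit from cutting 4→1: 186 + 141 + 15 = 342.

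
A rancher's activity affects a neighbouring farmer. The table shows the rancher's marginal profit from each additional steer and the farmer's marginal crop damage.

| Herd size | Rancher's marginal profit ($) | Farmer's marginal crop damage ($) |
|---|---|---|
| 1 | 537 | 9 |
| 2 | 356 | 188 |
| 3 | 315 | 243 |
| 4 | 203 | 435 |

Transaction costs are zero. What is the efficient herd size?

Bargaining reaches the level where marginal profit last exceeds marginal crop damage.
That holds through level 3 (315 ≥ 243) but not at 4 (203 < 435).

3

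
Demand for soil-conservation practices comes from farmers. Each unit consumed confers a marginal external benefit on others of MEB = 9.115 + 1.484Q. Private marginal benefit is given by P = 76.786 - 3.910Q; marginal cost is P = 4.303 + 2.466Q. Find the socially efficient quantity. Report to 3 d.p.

Q* = 16.680

Social marginal benefit = demand + MEB = 85.901 - 2.426Q.
Set SMB = MC: 85.901 - 2.426Q = 4.303 + 2.466Q → Q* = 16.6799.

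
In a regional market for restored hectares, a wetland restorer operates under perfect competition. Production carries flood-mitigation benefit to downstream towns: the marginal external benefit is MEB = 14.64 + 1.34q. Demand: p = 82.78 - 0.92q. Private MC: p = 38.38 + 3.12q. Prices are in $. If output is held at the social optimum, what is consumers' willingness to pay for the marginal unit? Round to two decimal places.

Social marginal cost = private MC − MEB = 23.74 + 1.78q.
Set SMC = demand: 23.74 + 1.78q = 82.78 - 0.92q → q* = 21.8667.
Consumer price on the demand curve at q*: 82.78 − 0.92×21.8667 = 62.6626.

P = $62.66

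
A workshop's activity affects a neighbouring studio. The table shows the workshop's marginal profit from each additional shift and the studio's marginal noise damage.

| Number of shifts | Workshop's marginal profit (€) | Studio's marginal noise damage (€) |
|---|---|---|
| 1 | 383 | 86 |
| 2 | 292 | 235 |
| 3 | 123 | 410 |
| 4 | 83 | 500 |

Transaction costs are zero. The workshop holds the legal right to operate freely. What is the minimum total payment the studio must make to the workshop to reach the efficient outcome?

€206

Left alone the workshop would choose level 4 (marginal profit stays positive).
Efficient level: k* = 2 (marginal profit ≥ marginal noise damage through 2).
The studio must at least cover the workshop's forgone profit from cutting 4→2: 123 + 83 = 206.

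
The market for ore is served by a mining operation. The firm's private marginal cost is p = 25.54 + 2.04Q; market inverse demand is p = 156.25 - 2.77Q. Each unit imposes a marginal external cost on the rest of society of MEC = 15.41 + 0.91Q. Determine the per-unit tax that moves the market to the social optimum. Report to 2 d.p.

Social marginal cost = private MC + MEC = 40.95 + 2.95Q.
Set SMC = demand: 40.95 + 2.95Q = 156.25 - 2.77Q → Q* = 20.1573.
The Pigouvian tax equals MEC at Q*: 15.41 + 0.91×20.1573 = 33.7531.

tax = 33.75 per unit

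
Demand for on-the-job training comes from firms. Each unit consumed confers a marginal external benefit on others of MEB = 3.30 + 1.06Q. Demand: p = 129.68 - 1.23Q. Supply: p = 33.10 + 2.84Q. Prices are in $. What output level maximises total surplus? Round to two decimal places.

Social marginal benefit = demand + MEB = 132.98 - 0.17Q.
Set SMB = MC: 132.98 - 0.17Q = 33.10 + 2.84Q → Q* = 33.1827.

Q* = 33.18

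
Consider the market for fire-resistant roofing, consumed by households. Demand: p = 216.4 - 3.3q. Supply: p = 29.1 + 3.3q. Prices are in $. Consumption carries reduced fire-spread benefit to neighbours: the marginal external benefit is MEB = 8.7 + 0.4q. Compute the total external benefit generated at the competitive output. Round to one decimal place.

Market equilibrium (private): 29.1 + 3.3q = 216.4 - 3.3q → q_m = 28.3788.
Total external benefit = ∫₀^{q_m} (8.7 + 0.4q) dq = 8.7×28.3788 + ½×0.4×28.3788² = 407.9668.

$408.0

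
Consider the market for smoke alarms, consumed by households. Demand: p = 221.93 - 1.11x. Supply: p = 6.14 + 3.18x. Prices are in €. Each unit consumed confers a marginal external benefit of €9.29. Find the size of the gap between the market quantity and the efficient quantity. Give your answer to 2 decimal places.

2.17 units

Market equilibrium (private): 6.14 + 3.18x = 221.93 - 1.11x → x_m = 50.3007.
Social marginal benefit = demand + MEB = 231.22 - 1.11x.
Set SMB = MC: 231.22 - 1.11x = 6.14 + 3.18x → x* = 52.4662.
Gap = |50.3007 − 52.4662| = 2.1655.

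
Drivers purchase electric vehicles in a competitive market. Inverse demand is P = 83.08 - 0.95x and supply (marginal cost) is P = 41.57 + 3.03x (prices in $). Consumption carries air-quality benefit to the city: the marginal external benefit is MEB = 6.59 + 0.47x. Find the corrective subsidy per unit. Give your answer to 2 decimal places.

subsidy = $13.03 per unit

Social marginal benefit = demand + MEB = 89.67 - 0.48x.
Set SMB = MC: 89.67 - 0.48x = 41.57 + 3.03x → x* = 13.7037.
The Pigouvian subsidy equals MEB at x*: 6.59 + 0.47×13.7037 = 13.0307.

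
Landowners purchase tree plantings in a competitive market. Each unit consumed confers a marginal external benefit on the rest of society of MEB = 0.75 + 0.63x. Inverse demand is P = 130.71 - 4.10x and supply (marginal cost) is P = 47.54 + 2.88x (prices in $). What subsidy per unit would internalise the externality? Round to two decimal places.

subsidy = $9.08 per unit

Social marginal benefit = demand + MEB = 131.46 - 3.47x.
Set SMB = MC: 131.46 - 3.47x = 47.54 + 2.88x → x* = 13.2157.
The Pigouvian subsidy equals MEB at x*: 0.75 + 0.63×13.2157 = 9.0759.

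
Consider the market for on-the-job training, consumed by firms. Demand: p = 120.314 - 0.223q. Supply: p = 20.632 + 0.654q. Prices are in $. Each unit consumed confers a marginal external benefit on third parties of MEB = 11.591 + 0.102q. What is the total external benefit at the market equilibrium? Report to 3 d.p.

$1976.339

Market equilibrium (private): 20.632 + 0.654q = 120.314 - 0.223q → q_m = 113.6625.
Total external benefit = ∫₀^{q_m} (11.591 + 0.102q) dq = 11.591×113.6625 + ½×0.102×113.6625² = 1976.3394.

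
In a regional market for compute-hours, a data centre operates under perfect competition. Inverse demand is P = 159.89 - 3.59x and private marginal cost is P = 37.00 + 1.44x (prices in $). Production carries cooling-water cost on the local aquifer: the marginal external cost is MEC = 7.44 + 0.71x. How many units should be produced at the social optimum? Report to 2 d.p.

x* = 20.11

Social marginal cost = private MC + MEC = 44.44 + 2.15x.
Set SMC = demand: 44.44 + 2.15x = 159.89 - 3.59x → x* = 20.1132.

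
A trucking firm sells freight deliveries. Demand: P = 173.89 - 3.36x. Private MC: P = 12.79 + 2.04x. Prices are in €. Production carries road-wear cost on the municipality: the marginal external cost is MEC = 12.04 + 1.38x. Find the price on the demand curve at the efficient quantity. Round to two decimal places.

P = €100.02

Social marginal cost = private MC + MEC = 24.83 + 3.42x.
Set SMC = demand: 24.83 + 3.42x = 173.89 - 3.36x → x* = 21.9853.
Consumer price on the demand curve at x*: 173.89 − 3.36×21.9853 = 100.0194.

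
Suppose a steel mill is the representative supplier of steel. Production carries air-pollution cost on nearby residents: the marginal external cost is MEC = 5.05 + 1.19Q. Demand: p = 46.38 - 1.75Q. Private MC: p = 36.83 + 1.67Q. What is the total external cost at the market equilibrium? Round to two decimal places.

Market equilibrium (private): 36.83 + 1.67Q = 46.38 - 1.75Q → Q_m = 2.7924.
Total external cost = ∫₀^{Q_m} (5.05 + 1.19Q) dQ = 5.05×2.7924 + ½×1.19×2.7924² = 18.7411.

18.74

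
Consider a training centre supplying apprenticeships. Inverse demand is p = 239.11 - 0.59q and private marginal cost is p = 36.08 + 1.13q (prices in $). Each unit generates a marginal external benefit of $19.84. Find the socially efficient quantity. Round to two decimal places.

q* = 129.58

Social marginal cost = private MC − MEB = 16.24 + 1.13q.
Set SMC = demand: 16.24 + 1.13q = 239.11 - 0.59q → q* = 129.5756.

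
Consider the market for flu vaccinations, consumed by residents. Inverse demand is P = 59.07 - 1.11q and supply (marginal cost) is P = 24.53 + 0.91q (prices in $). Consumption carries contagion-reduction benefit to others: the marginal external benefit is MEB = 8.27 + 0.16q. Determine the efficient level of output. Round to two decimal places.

q* = 23.02

Social marginal benefit = demand + MEB = 67.34 - 0.95q.
Set SMB = MC: 67.34 - 0.95q = 24.53 + 0.91q → q* = 23.0161.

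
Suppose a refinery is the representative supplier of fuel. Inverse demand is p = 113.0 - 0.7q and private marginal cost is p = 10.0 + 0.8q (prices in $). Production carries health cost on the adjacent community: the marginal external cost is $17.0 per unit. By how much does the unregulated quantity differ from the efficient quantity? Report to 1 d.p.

Market equilibrium (private): 10.0 + 0.8q = 113.0 - 0.7q → q_m = 68.6667.
Social marginal cost = private MC + MEC = 27.0 + 0.8q.
Set SMC = demand: 27.0 + 0.8q = 113.0 - 0.7q → q* = 57.3333.
Gap = |68.6667 − 57.3333| = 11.3334.

11.3 units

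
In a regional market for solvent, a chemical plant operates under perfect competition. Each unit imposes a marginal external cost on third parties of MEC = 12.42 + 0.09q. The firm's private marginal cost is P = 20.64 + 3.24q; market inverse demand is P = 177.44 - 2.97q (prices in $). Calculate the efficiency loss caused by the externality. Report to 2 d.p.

Market equilibrium (private): 20.64 + 3.24q = 177.44 - 2.97q → q_m = 25.2496.
Social marginal cost = private MC + MEC = 33.06 + 3.33q.
Set SMC = demand: 33.06 + 3.33q = 177.44 - 2.97q → q* = 22.9175.
The welfare-loss triangle has base |q_m − q*| and height MEC(q_m) (the vertical gap between SMC and demand is zero at q* and MEC at q_m).
DWL = ½ × 2.3321 × 14.6925 = 17.1322.

DWL = $17.13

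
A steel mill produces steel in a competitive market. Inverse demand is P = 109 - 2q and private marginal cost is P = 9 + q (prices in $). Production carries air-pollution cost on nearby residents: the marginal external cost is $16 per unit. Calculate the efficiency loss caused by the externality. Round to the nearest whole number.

Market equilibrium (private): 9 + q = 109 - 2q → q_m = 33.3333.
Social marginal cost = private MC + MEC = 25 + q.
Set SMC = demand: 25 + q = 109 - 2q → q* = 28.0000.
Between q* and q_m the wedge SMC − demand runs linearly from 0 to MEC(q_m), so the loss is a triangle.
DWL = ½ × 5.3333 × 16.0000 = 42.6664.

DWL = $43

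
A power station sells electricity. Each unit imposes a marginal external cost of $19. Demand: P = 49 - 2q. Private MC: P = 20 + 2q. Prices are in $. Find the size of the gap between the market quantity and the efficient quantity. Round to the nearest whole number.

5 units

Market equilibrium (private): 20 + 2q = 49 - 2q → q_m = 7.2500.
Social marginal cost = private MC + MEC = 39 + 2q.
Set SMC = demand: 39 + 2q = 49 - 2q → q* = 2.5000.
Gap = |7.2500 − 2.5000| = 4.7500.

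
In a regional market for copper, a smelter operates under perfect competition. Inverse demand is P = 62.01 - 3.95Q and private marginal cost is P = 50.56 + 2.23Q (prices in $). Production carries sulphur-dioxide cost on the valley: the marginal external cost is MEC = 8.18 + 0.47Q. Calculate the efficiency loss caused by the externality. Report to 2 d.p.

Market equilibrium (private): 50.56 + 2.23Q = 62.01 - 3.95Q → Q_m = 1.8528.
Social marginal cost = private MC + MEC = 58.74 + 2.70Q.
Set SMC = demand: 58.74 + 2.70Q = 62.01 - 3.95Q → Q* = 0.4917.
Between Q* and Q_m the wedge SMC − demand runs linearly from 0 to MEC(Q_m), so the loss is a triangle.
DWL = ½ × 1.3611 × 9.0508 = 6.1595.

DWL = $6.16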